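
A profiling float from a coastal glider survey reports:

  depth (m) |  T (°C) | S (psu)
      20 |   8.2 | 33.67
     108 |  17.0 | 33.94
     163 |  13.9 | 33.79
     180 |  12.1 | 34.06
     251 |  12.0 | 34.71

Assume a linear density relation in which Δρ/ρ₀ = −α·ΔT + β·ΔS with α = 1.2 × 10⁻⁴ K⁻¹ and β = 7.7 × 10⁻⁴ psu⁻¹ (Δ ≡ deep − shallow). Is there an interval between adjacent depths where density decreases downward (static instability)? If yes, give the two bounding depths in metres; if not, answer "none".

Evaluate Δρ/ρ₀ = −αΔT + βΔS across each adjacent pair:
  20–108 m: −αΔT+βΔS = −(1.2 × 10⁻⁴)(+8.8)+(7.7 × 10⁻⁴)(+0.27) = -8.5 × 10⁻⁴ → UNSTABLE
  108–163 m: −αΔT+βΔS = −(1.2 × 10⁻⁴)(-3.1)+(7.7 × 10⁻⁴)(-0.15) = 2.6 × 10⁻⁴ → stable
  163–180 m: −αΔT+βΔS = −(1.2 × 10⁻⁴)(-1.8)+(7.7 × 10⁻⁴)(+0.27) = 4.2 × 10⁻⁴ → stable
  180–251 m: −αΔT+βΔS = −(1.2 × 10⁻⁴)(-0.1)+(7.7 × 10⁻⁴)(+0.65) = 5.1 × 10⁻⁴ → stable
The 20–108 m interval has Δρ < 0: lighter water underlies denser water.

20–108 m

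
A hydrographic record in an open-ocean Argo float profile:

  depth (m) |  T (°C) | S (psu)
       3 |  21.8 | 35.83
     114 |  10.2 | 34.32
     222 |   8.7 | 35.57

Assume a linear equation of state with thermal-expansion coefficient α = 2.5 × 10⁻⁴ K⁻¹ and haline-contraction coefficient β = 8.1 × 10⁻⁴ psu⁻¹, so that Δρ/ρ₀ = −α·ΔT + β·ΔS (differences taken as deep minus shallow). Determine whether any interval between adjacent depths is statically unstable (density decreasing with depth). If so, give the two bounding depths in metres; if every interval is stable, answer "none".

Evaluate Δρ/ρ₀ = −αΔT + βΔS across each adjacent pair:
  3–114 m: −αΔT+βΔS = −(2.5 × 10⁻⁴)(-11.6)+(8.1 × 10⁻⁴)(-1.51) = 1.7 × 10⁻³ → stable
  114–222 m: −αΔT+βΔS = −(2.5 × 10⁻⁴)(-1.5)+(8.1 × 10⁻⁴)(+1.25) = 1.4 × 10⁻³ → stable
Every interval has Δρ > 0: the column is stably stratified throughout.

none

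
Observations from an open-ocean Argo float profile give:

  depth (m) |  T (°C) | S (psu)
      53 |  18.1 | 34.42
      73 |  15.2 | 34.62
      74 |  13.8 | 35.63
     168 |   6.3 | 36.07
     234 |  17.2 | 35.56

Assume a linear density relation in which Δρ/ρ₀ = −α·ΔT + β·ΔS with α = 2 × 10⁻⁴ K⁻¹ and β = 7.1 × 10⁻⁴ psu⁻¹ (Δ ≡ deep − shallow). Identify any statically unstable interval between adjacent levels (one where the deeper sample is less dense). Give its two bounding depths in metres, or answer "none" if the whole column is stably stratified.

168–234 m

Evaluate Δρ/ρ₀ = −αΔT + βΔS across each adjacent pair:
  53–73 m: −αΔT+βΔS = −(2 × 10⁻⁴)(-2.9)+(7.1 × 10⁻⁴)(+0.20) = 7.2 × 10⁻⁴ → stable
  73–74 m: −αΔT+βΔS = −(2 × 10⁻⁴)(-1.4)+(7.1 × 10⁻⁴)(+1.01) = 1.0 × 10⁻³ → stable
  74–168 m: −αΔT+βΔS = −(2 × 10⁻⁴)(-7.5)+(7.1 × 10⁻⁴)(+0.44) = 1.8 × 10⁻³ → stable
  168–234 m: −αΔT+βΔS = −(2 × 10⁻⁴)(+10.9)+(7.1 × 10⁻⁴)(-0.51) = -2.5 × 10⁻³ → UNSTABLE
The 168–234 m interval has Δρ < 0: lighter water underlies denser water.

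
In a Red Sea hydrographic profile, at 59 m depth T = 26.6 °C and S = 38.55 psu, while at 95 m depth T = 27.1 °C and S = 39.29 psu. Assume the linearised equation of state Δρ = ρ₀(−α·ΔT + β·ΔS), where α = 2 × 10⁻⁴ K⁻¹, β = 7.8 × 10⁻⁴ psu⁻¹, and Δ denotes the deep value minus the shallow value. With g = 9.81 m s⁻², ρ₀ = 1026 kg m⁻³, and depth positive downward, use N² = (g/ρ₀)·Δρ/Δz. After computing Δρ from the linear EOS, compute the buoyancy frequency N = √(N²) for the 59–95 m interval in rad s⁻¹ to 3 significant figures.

0.0114 rad s⁻¹

ΔT = +0.5 K, ΔS = +0.74 psu (deep − shallow).
Δρ/ρ₀ = −αΔT + βΔS = -1.00 × 10⁻⁴ + 5.772 × 10⁻⁴ = 4.772 × 10⁻⁴, so Δρ ≈ 0.4896 kg m⁻³.
N² = (g/ρ₀)·Δρ/Δz = g·(Δρ/ρ₀)/Δz = 9.81 × 4.772 × 10⁻⁴ / 36 = 1.3004 × 10⁻⁴ s⁻².
N = √(1.3004 × 10⁻⁴) = 0.011404 rad s⁻¹ ≈ 0.0114 rad s⁻¹.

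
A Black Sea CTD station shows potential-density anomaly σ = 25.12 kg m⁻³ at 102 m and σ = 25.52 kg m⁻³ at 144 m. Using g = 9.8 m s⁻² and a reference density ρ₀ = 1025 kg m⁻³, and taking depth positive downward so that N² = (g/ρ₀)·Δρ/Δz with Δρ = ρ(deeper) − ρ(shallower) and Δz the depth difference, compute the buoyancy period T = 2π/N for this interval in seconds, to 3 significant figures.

Δρ = 1025.52 − 1025.12 = 0.40 kg m⁻³ over Δz = 144 − 102 = 42 m.
N² = (9.8/1025) × (0.40/42) = 9.1057 × 10⁻⁵ s⁻².
N = √(9.1057 × 10⁻⁵) = 9.5424 × 10⁻³ rad s⁻¹, so T = 2π/N = 658.45 s ≈ 658 s.
Since Δρ > 0 the layer is stably stratified.

658 s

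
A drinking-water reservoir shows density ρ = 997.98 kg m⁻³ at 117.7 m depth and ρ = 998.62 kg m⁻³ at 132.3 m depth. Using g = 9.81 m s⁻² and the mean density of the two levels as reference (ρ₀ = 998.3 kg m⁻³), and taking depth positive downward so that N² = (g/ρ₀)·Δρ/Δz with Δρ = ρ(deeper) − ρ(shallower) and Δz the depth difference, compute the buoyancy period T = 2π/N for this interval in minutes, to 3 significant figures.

5.05 min

Δρ = 998.62 − 997.98 = 0.64 kg m⁻³ over Δz = 132.3 − 117.7 = 14.6 m.
N² = (9.81/998.3) × (0.64/14.6) = 4.3076 × 10⁻⁴ s⁻².
N = √(4.3076 × 10⁻⁴) = 0.020755 rad s⁻¹, so T = 2π/N = 302.73 s = 5.0455 min ≈ 5.05 min.
A positive N² confirms static stability across the interval.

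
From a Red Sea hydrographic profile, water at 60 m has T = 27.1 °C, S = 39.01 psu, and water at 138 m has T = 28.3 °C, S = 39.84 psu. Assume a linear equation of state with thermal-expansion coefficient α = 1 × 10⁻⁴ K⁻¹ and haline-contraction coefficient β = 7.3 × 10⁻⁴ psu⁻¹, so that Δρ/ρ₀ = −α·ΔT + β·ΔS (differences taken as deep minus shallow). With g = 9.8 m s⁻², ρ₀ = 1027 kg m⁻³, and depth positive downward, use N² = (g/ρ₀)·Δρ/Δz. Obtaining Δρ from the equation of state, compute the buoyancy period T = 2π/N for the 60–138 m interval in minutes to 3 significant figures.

ΔT = +1.2 K, ΔS = +0.83 psu (deep − shallow).
Δρ/ρ₀ = −αΔT + βΔS = -1.20 × 10⁻⁴ + 6.059 × 10⁻⁴ = 4.859 × 10⁻⁴, so Δρ ≈ 0.4990 kg m⁻³.
N² = (g/ρ₀)·Δρ/Δz = g·(Δρ/ρ₀)/Δz = 9.8 × 4.859 × 10⁻⁴ / 78 = 6.1049 × 10⁻⁵ s⁻².
N = √(6.1049 × 10⁻⁵) = 7.8134 × 10⁻³ rad s⁻¹ → T = 2π/N = 804.16 s = 13.403 min ≈ 13.4 min.

13.4 min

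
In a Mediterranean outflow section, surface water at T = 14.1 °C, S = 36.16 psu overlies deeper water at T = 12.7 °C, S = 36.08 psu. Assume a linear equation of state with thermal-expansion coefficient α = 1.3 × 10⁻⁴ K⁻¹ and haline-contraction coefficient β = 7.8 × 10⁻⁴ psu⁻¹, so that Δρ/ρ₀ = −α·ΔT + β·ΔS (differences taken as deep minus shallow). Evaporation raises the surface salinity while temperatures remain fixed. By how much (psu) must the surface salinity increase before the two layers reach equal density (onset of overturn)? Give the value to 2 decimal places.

Neutral buoyancy requires −α(T_deep − T_surf) + β(S_deep − S_surf′) = 0.
S_surf′ = S_deep − (α/β)·ΔT = 36.08 − (1.3 × 10⁻⁴/7.8 × 10⁻⁴)·(-1.4) = 36.3133 psu.
Increase required: 36.3133 − 36.16 = 0.1533 psu.

0.15 psu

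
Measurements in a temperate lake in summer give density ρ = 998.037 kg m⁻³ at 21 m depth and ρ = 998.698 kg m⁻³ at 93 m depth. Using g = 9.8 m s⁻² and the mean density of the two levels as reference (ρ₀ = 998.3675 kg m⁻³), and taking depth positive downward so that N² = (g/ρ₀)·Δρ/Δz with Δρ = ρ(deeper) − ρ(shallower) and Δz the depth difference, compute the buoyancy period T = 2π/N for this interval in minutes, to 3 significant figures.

11.0 min

Δρ = 998.698 − 998.037 = 0.661 kg m⁻³ over Δz = 93 − 21 = 72 m.
N² = (9.8/998.3675) × (0.661/72) = 9.0117 × 10⁻⁵ s⁻².
N = √(9.0117 × 10⁻⁵) = 9.4930 × 10⁻³ rad s⁻¹, so T = 2π/N = 661.88 s = 11.031 min ≈ 11.0 min.
A positive N² confirms static stability across the interval.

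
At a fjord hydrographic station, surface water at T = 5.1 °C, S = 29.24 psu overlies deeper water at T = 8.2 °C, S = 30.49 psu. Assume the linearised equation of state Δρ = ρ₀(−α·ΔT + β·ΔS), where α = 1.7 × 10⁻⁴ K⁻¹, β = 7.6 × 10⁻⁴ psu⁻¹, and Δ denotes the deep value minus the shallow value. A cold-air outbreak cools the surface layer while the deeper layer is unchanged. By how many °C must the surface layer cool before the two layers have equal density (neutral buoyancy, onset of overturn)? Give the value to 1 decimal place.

Neutral buoyancy requires Δρ = 0, i.e. −α(T_deep − T_surf′) + β(S_deep − S_surf) = 0.
T_surf′ = T_deep − (β/α)·ΔS = 8.2 − (7.6 × 10⁻⁴/1.7 × 10⁻⁴)·(+1.25) = 2.612 °C.
Cooling required: 5.1 − (2.612) = 2.488 °C.

2.5 °C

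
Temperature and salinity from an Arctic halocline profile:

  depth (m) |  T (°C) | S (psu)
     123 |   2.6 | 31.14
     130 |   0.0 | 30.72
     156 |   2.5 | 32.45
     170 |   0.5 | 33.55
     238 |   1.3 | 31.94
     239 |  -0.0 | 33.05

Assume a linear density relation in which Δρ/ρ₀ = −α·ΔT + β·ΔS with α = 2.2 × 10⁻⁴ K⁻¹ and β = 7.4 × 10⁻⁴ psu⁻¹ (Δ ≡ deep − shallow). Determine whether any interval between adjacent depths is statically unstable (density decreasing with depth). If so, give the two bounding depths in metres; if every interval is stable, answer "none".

Evaluate Δρ/ρ₀ = −αΔT + βΔS across each adjacent pair:
  123–130 m: −αΔT+βΔS = −(2.2 × 10⁻⁴)(-2.6)+(7.4 × 10⁻⁴)(-0.42) = 2.6 × 10⁻⁴ → stable
  130–156 m: −αΔT+βΔS = −(2.2 × 10⁻⁴)(+2.5)+(7.4 × 10⁻⁴)(+1.73) = 7.3 × 10⁻⁴ → stable
  156–170 m: −αΔT+βΔS = −(2.2 × 10⁻⁴)(-2.0)+(7.4 × 10⁻⁴)(+1.10) = 1.3 × 10⁻³ → stable
  170–238 m: −αΔT+βΔS = −(2.2 × 10⁻⁴)(+0.8)+(7.4 × 10⁻⁴)(-1.61) = -1.4 × 10⁻³ → UNSTABLE
  238–239 m: −αΔT+βΔS = −(2.2 × 10⁻⁴)(-1.3)+(7.4 × 10⁻⁴)(+1.11) = 1.1 × 10⁻³ → stable
The 170–238 m interval has Δρ < 0: lighter water underlies denser water.

170–238 m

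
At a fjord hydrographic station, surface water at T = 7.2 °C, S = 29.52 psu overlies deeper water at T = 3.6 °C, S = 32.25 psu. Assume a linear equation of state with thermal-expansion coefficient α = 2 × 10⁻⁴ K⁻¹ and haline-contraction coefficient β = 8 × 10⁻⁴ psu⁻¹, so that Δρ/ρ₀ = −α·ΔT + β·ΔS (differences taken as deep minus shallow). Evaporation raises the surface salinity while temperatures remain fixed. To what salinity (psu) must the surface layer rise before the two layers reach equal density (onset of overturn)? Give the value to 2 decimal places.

Neutral buoyancy requires −α(T_deep − T_surf) + β(S_deep − S_surf′) = 0.
S_surf′ = S_deep − (α/β)·ΔT = 32.25 − (2 × 10⁻⁴/8 × 10⁻⁴)·(-3.6) = 33.1500 psu.
Increase required: 33.1500 − 29.52 = 3.6300 psu.

33.15 psu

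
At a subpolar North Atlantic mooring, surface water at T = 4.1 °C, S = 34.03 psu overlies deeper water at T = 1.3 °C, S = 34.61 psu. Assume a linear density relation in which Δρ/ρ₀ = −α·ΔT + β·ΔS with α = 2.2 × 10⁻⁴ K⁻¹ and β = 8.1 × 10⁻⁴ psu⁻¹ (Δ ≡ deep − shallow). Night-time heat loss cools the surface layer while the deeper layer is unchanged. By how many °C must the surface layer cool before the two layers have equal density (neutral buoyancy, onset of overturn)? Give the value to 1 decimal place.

4.9 °C

Neutral buoyancy requires Δρ = 0, i.e. −α(T_deep − T_surf′) + β(S_deep − S_surf) = 0.
T_surf′ = T_deep − (β/α)·ΔS = 1.3 − (8.1 × 10⁻⁴/2.2 × 10⁻⁴)·(+0.58) = -0.835 °C.
Cooling required: 4.1 − (-0.835) = 4.935 °C.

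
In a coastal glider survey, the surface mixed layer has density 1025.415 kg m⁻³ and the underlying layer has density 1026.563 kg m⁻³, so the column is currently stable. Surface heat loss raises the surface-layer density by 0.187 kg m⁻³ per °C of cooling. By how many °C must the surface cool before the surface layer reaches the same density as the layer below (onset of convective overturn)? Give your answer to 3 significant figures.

6.14 °C

Density deficit of the surface layer: 1026.563 − 1025.415 = 1.148 kg m⁻³.
Required change = 1.148 / 0.187 = 6.14 °C.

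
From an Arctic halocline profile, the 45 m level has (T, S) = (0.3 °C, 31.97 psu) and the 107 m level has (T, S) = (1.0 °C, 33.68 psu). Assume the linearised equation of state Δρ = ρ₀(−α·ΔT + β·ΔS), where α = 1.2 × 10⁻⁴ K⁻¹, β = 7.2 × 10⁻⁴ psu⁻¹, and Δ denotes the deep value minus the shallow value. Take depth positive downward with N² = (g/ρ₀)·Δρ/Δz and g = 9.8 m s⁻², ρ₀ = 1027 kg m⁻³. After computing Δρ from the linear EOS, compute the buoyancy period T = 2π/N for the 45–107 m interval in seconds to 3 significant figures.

467 s

ΔT = +0.7 K, ΔS = +1.71 psu (deep − shallow).
Δρ/ρ₀ = −αΔT + βΔS = -8.40 × 10⁻⁵ + 1.2312 × 10⁻³ = 1.1472 × 10⁻³, so Δρ ≈ 1.178 kg m⁻³.
N² = (g/ρ₀)·Δρ/Δz = g·(Δρ/ρ₀)/Δz = 9.8 × 1.1472 × 10⁻³ / 62 = 1.8133 × 10⁻⁴ s⁻².
N = √(1.8133 × 10⁻⁴) = 0.013466 rad s⁻¹ → T = 2π/N = 466.60 s ≈ 467 s.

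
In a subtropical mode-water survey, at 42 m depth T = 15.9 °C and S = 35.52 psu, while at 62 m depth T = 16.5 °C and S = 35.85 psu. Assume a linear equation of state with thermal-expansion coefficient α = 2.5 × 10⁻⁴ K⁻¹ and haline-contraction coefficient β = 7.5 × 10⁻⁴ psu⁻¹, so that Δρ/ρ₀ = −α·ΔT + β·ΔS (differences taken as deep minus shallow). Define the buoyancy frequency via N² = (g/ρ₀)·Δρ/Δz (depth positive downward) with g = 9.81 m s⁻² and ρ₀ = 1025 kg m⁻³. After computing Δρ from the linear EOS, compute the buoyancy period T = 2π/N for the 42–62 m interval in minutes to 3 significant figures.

ΔT = +0.6 K, ΔS = +0.33 psu (deep − shallow).
Δρ/ρ₀ = −αΔT + βΔS = -1.50 × 10⁻⁴ + 2.475 × 10⁻⁴ = 9.75 × 10⁻⁵, so Δρ ≈ 0.09994 kg m⁻³.
N² = (g/ρ₀)·Δρ/Δz = g·(Δρ/ρ₀)/Δz = 9.81 × 9.75 × 10⁻⁵ / 20 = 4.7824 × 10⁻⁵ s⁻².
N = √(4.7824 × 10⁻⁵) = 6.9155 × 10⁻³ rad s⁻¹ → T = 2π/N = 908.57 s = 15.143 min ≈ 15.1 min.

15.1 min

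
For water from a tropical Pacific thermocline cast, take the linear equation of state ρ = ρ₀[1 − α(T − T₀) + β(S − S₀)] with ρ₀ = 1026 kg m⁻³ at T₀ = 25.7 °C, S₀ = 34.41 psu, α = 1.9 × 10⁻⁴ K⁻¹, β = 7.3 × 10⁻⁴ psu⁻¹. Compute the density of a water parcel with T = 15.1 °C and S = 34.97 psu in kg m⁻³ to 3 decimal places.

1028.486 kg m⁻³

T − T₀ = -10.6 K, S − S₀ = +0.56 psu.
Bracket = 1 − α·(-10.6) + β·(+0.56) = 1 + (2.4228 × 10⁻³) = 1.0024228.
ρ = 1026 × 1.0024228 = 1028.486 kg m⁻³.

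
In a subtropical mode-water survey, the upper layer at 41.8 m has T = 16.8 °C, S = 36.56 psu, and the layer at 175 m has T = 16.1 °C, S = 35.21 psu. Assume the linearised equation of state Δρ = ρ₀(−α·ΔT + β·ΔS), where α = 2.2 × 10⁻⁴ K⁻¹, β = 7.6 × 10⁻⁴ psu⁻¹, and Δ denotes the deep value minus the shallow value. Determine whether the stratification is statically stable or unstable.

unstable

ΔT = 16.1 − 16.8 = -0.7 K and ΔS = 35.21 − 36.56 = -1.35 psu (deep − shallow).
−αΔT = 1.54 × 10⁻⁴; βΔS = -1.026 × 10⁻³; sum Δρ/ρ₀ = -8.72 × 10⁻⁴.
Δρ/ρ₀ < 0, so Δρ < 0: deeper water is lighter → statically unstable; the column would overturn.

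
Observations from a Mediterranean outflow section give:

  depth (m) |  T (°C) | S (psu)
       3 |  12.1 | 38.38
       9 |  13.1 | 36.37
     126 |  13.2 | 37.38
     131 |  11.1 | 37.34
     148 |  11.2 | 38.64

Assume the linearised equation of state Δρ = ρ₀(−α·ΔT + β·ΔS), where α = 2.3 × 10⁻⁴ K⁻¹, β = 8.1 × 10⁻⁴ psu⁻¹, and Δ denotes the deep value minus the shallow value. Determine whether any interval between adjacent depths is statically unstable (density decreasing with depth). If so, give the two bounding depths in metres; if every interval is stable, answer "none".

Evaluate Δρ/ρ₀ = −αΔT + βΔS across each adjacent pair:
  3–9 m: −αΔT+βΔS = −(2.3 × 10⁻⁴)(+1.0)+(8.1 × 10⁻⁴)(-2.01) = -1.9 × 10⁻³ → UNSTABLE
  9–126 m: −αΔT+βΔS = −(2.3 × 10⁻⁴)(+0.1)+(8.1 × 10⁻⁴)(+1.01) = 8.0 × 10⁻⁴ → stable
  126–131 m: −αΔT+βΔS = −(2.3 × 10⁻⁴)(-2.1)+(8.1 × 10⁻⁴)(-0.04) = 4.5 × 10⁻⁴ → stable
  131–148 m: −αΔT+βΔS = −(2.3 × 10⁻⁴)(+0.1)+(8.1 × 10⁻⁴)(+1.30) = 1.0 × 10⁻³ → stable
The 3–9 m interval has Δρ < 0: lighter water underlies denser water.

3–9 m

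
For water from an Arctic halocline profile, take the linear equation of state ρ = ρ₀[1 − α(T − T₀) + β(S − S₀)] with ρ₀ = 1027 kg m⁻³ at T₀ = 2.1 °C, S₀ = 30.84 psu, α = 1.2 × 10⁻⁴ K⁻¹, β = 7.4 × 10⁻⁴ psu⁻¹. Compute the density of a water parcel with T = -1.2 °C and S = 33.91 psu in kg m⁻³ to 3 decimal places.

1029.740 kg m⁻³

T − T₀ = -3.3 K, S − S₀ = +3.07 psu.
Bracket = 1 − α·(-3.3) + β·(+3.07) = 1 + (2.6678 × 10⁻³) = 1.0026678.
ρ = 1027 × 1.0026678 = 1029.740 kg m⁻³.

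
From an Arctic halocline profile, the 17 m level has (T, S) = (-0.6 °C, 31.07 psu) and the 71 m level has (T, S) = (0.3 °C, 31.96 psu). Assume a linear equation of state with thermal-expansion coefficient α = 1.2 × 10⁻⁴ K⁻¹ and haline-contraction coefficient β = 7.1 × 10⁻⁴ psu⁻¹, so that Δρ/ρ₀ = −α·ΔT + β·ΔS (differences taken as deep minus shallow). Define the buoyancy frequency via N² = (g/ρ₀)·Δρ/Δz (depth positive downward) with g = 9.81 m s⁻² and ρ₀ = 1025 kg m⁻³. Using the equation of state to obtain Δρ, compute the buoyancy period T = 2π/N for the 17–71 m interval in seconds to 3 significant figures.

ΔT = +0.9 K, ΔS = +0.89 psu (deep − shallow).
Δρ/ρ₀ = −αΔT + βΔS = -1.08 × 10⁻⁴ + 6.319 × 10⁻⁴ = 5.239 × 10⁻⁴, so Δρ ≈ 0.5370 kg m⁻³.
N² = (g/ρ₀)·Δρ/Δz = g·(Δρ/ρ₀)/Δz = 9.81 × 5.239 × 10⁻⁴ / 54 = 9.5175 × 10⁻⁵ s⁻².
N = √(9.5175 × 10⁻⁵) = 9.7558 × 10⁻³ rad s⁻¹ → T = 2π/N = 644.05 s ≈ 644 s.

644 s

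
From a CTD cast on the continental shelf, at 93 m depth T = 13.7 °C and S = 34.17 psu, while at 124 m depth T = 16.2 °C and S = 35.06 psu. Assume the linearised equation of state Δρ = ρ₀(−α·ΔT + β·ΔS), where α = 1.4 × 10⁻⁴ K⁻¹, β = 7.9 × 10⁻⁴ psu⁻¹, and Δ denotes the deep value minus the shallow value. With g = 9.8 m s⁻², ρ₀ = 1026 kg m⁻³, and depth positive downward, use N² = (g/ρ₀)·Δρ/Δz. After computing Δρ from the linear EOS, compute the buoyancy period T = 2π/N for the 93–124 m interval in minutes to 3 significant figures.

9.91 min

ΔT = +2.5 K, ΔS = +0.89 psu (deep − shallow).
Δρ/ρ₀ = −αΔT + βΔS = -3.50 × 10⁻⁴ + 7.031 × 10⁻⁴ = 3.531 × 10⁻⁴, so Δρ ≈ 0.3623 kg m⁻³.
N² = (g/ρ₀)·Δρ/Δz = g·(Δρ/ρ₀)/Δz = 9.8 × 3.531 × 10⁻⁴ / 31 = 1.1163 × 10⁻⁴ s⁻².
N = √(1.1163 × 10⁻⁴) = 0.010566 rad s⁻¹ → T = 2π/N = 594.66 s = 9.9110 min ≈ 9.91 min.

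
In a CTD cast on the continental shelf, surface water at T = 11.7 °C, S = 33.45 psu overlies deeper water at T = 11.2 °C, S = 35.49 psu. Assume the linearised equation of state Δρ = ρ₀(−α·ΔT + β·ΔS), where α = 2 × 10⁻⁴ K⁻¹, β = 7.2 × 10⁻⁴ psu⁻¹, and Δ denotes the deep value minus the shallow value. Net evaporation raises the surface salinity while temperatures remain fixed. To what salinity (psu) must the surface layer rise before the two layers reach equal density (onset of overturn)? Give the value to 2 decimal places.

Neutral buoyancy requires −α(T_deep − T_surf) + β(S_deep − S_surf′) = 0.
S_surf′ = S_deep − (α/β)·ΔT = 35.49 − (2 × 10⁻⁴/7.2 × 10⁻⁴)·(-0.5) = 35.6289 psu.
Increase required: 35.6289 − 33.45 = 2.1789 psu.

35.63 psu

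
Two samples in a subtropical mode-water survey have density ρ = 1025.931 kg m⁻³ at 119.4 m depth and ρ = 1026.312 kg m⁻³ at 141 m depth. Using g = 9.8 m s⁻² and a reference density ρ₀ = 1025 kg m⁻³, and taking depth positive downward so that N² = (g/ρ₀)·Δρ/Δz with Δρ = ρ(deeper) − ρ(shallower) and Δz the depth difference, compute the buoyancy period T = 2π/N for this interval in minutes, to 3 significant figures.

Δρ = 1026.312 − 1025.931 = 0.381 kg m⁻³ over Δz = 141 − 119.4 = 21.6 m.
N² = (9.8/1025) × (0.381/21.6) = 1.6864 × 10⁻⁴ s⁻².
N = √(1.6864 × 10⁻⁴) = 0.012986 rad s⁻¹, so T = 2π/N = 483.84 s = 8.0640 min ≈ 8.06 min.
A positive N² confirms static stability across the interval.

8.06 min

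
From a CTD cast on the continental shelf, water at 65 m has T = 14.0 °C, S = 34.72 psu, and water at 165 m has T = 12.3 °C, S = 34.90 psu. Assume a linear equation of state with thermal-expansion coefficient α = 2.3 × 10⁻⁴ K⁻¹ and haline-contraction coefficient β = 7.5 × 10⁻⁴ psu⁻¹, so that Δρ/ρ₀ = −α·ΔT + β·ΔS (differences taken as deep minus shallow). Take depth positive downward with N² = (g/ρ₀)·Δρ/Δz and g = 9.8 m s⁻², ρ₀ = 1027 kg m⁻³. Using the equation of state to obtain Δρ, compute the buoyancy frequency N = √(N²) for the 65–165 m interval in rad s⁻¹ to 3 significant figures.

ΔT = -1.7 K, ΔS = +0.18 psu (deep − shallow).
Δρ/ρ₀ = −αΔT + βΔS = 3.91 × 10⁻⁴ + 1.35 × 10⁻⁴ = 5.26 × 10⁻⁴, so Δρ ≈ 0.5402 kg m⁻³.
N² = (g/ρ₀)·Δρ/Δz = g·(Δρ/ρ₀)/Δz = 9.8 × 5.26 × 10⁻⁴ / 100 = 5.1548 × 10⁻⁵ s⁻².
N = √(5.1548 × 10⁻⁵) = 7.1797 × 10⁻³ rad s⁻¹ ≈ 7.18 × 10⁻³ rad s⁻¹.

7.18 × 10⁻³ rad s⁻¹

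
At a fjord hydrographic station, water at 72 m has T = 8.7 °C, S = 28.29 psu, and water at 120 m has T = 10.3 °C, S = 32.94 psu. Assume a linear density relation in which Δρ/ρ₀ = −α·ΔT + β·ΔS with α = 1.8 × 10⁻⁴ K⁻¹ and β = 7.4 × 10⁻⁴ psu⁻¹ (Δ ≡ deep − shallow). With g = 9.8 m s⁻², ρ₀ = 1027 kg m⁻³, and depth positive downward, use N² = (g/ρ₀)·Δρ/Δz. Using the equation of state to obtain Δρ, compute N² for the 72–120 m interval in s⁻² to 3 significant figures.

ΔT = +1.6 K, ΔS = +4.65 psu (deep − shallow).
Δρ/ρ₀ = −αΔT + βΔS = -2.88 × 10⁻⁴ + 3.441 × 10⁻³ = 3.153 × 10⁻³, so Δρ ≈ 3.238 kg m⁻³.
N² = (g/ρ₀)·Δρ/Δz = g·(Δρ/ρ₀)/Δz = 9.8 × 3.153 × 10⁻³ / 48 = 6.4374 × 10⁻⁴ s⁻² ≈ 6.44 × 10⁻⁴ s⁻².

6.44 × 10⁻⁴ s⁻²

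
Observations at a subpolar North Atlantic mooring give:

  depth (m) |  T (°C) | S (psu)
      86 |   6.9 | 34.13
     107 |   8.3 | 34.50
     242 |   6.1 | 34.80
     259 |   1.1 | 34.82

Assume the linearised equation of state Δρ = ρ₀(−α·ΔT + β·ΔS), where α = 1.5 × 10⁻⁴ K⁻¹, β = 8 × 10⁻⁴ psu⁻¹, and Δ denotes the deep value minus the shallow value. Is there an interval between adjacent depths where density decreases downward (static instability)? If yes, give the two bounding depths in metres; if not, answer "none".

none

Evaluate Δρ/ρ₀ = −αΔT + βΔS across each adjacent pair:
  86–107 m: −αΔT+βΔS = −(1.5 × 10⁻⁴)(+1.4)+(8 × 10⁻⁴)(+0.37) = 8.6 × 10⁻⁵ → stable
  107–242 m: −αΔT+βΔS = −(1.5 × 10⁻⁴)(-2.2)+(8 × 10⁻⁴)(+0.30) = 5.7 × 10⁻⁴ → stable
  242–259 m: −αΔT+βΔS = −(1.5 × 10⁻⁴)(-5.0)+(8 × 10⁻⁴)(+0.02) = 7.7 × 10⁻⁴ → stable
Every interval has Δρ > 0: the column is stably stratified throughout.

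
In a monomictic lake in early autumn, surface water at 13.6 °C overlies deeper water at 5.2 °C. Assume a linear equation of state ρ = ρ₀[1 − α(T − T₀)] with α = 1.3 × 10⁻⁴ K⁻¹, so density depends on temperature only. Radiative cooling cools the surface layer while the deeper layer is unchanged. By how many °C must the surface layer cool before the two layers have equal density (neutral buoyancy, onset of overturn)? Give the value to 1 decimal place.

With temperature the only control, equal density requires T_surf′ = T_deep.
T_surf′ = 5.2 °C.
Cooling required: 13.6 − 5.2 = 8.4 °C.

8.4 °C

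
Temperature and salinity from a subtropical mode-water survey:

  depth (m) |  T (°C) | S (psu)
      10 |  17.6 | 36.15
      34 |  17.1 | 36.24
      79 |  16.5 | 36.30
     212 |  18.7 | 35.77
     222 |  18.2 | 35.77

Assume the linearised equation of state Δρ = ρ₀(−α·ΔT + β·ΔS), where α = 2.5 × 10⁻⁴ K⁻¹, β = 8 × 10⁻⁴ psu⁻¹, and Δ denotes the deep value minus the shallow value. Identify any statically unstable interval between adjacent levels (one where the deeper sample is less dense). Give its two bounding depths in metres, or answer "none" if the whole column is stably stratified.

Evaluate Δρ/ρ₀ = −αΔT + βΔS across each adjacent pair:
  10–34 m: −αΔT+βΔS = −(2.5 × 10⁻⁴)(-0.5)+(8 × 10⁻⁴)(+0.09) = 2.0 × 10⁻⁴ → stable
  34–79 m: −αΔT+βΔS = −(2.5 × 10⁻⁴)(-0.6)+(8 × 10⁻⁴)(+0.06) = 2.0 × 10⁻⁴ → stable
  79–212 m: −αΔT+βΔS = −(2.5 × 10⁻⁴)(+2.2)+(8 × 10⁻⁴)(-0.53) = -9.7 × 10⁻⁴ → UNSTABLE
  212–222 m: −αΔT+βΔS = −(2.5 × 10⁻⁴)(-0.5)+(8 × 10⁻⁴)(+0.00) = 1.3 × 10⁻⁴ → stable
The 79–212 m interval has Δρ < 0: lighter water underlies denser water.

79–212 m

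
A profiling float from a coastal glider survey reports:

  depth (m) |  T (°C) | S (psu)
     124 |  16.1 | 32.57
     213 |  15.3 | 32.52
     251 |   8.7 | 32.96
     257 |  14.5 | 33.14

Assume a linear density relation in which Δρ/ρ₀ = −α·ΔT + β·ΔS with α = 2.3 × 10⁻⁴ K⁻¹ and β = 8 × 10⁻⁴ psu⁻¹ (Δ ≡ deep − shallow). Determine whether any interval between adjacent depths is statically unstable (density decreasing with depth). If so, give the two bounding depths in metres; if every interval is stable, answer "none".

251–257 m

Evaluate Δρ/ρ₀ = −αΔT + βΔS across each adjacent pair:
  124–213 m: −αΔT+βΔS = −(2.3 × 10⁻⁴)(-0.8)+(8 × 10⁻⁴)(-0.05) = 1.4 × 10⁻⁴ → stable
  213–251 m: −αΔT+βΔS = −(2.3 × 10⁻⁴)(-6.6)+(8 × 10⁻⁴)(+0.44) = 1.9 × 10⁻³ → stable
  251–257 m: −αΔT+βΔS = −(2.3 × 10⁻⁴)(+5.8)+(8 × 10⁻⁴)(+0.18) = -1.2 × 10⁻³ → UNSTABLE
The 251–257 m interval has Δρ < 0: lighter water underlies denser water.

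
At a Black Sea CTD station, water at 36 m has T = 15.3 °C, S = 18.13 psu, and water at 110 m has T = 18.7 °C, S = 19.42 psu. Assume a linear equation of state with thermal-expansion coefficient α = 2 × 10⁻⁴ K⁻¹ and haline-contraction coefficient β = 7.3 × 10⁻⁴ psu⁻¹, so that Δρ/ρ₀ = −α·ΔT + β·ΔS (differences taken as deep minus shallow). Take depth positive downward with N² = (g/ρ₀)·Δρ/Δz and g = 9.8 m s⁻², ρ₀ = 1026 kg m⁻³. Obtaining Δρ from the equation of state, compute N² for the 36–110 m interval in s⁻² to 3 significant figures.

ΔT = +3.4 K, ΔS = +1.29 psu (deep − shallow).
Δρ/ρ₀ = −αΔT + βΔS = -6.80 × 10⁻⁴ + 9.417 × 10⁻⁴ = 2.617 × 10⁻⁴, so Δρ ≈ 0.2685 kg m⁻³.
N² = (g/ρ₀)·Δρ/Δz = g·(Δρ/ρ₀)/Δz = 9.8 × 2.617 × 10⁻⁴ / 74 = 3.4658 × 10⁻⁵ s⁻² ≈ 3.47 × 10⁻⁵ s⁻².

3.47 × 10⁻⁵ s⁻²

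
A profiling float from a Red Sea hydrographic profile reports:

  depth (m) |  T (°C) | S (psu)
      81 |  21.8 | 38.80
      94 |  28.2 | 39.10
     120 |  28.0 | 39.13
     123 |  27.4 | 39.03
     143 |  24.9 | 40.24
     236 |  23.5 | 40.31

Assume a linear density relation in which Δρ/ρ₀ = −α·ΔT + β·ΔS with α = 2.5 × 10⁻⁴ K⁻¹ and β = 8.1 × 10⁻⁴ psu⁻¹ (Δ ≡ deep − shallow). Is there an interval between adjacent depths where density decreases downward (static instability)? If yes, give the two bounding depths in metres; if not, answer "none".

81–94 m

Evaluate Δρ/ρ₀ = −αΔT + βΔS across each adjacent pair:
  81–94 m: −αΔT+βΔS = −(2.5 × 10⁻⁴)(+6.4)+(8.1 × 10⁻⁴)(+0.30) = -1.4 × 10⁻³ → UNSTABLE
  94–120 m: −αΔT+βΔS = −(2.5 × 10⁻⁴)(-0.2)+(8.1 × 10⁻⁴)(+0.03) = 7.4 × 10⁻⁵ → stable
  120–123 m: −αΔT+βΔS = −(2.5 × 10⁻⁴)(-0.6)+(8.1 × 10⁻⁴)(-0.10) = 6.9 × 10⁻⁵ → stable
  123–143 m: −αΔT+βΔS = −(2.5 × 10⁻⁴)(-2.5)+(8.1 × 10⁻⁴)(+1.21) = 1.6 × 10⁻³ → stable
  143–236 m: −αΔT+βΔS = −(2.5 × 10⁻⁴)(-1.4)+(8.1 × 10⁻⁴)(+0.07) = 4.1 × 10⁻⁴ → stable
The 81–94 m interval has Δρ < 0: lighter water underlies denser water.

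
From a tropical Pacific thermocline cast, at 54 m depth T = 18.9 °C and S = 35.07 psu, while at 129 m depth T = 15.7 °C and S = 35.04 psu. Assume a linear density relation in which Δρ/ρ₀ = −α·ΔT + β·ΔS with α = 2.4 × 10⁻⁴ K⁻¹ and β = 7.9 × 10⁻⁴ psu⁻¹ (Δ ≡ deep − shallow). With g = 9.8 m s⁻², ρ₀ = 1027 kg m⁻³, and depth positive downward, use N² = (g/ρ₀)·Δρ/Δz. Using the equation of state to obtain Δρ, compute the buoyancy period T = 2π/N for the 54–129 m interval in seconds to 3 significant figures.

ΔT = -3.2 K, ΔS = -0.03 psu (deep − shallow).
Δρ/ρ₀ = −αΔT + βΔS = 7.68 × 10⁻⁴ − 2.37 × 10⁻⁵ = 7.443 × 10⁻⁴, so Δρ ≈ 0.7644 kg m⁻³.
N² = (g/ρ₀)·Δρ/Δz = g·(Δρ/ρ₀)/Δz = 9.8 × 7.443 × 10⁻⁴ / 75 = 9.7255 × 10⁻⁵ s⁻².
N = √(9.7255 × 10⁻⁵) = 9.8618 × 10⁻³ rad s⁻¹ → T = 2π/N = 637.12 s ≈ 637 s.

637 s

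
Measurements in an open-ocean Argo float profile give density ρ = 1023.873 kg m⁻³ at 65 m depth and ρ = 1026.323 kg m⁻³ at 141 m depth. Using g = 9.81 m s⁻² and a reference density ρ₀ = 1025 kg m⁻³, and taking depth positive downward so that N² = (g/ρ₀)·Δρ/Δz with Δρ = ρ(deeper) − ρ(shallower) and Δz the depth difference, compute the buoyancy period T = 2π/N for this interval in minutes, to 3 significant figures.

Δρ = 1026.323 − 1023.873 = 2.450 kg m⁻³ over Δz = 141 − 65 = 76 m.
N² = (9.81/1025) × (2.450/76) = 3.0853 × 10⁻⁴ s⁻².
N = √(3.0853 × 10⁻⁴) = 0.017565 rad s⁻¹, so T = 2π/N = 357.71 s = 5.9618 min ≈ 5.96 min.

5.96 min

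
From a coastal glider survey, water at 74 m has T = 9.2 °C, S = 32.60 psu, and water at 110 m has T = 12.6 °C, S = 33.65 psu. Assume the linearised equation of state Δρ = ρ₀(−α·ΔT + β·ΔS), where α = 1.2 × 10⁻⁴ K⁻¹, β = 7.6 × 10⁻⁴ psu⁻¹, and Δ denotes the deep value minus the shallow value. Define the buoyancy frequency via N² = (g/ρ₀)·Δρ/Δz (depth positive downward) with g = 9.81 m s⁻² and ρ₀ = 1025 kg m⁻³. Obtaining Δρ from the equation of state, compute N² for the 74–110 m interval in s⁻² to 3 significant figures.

1.06 × 10⁻⁴ s⁻²

ΔT = +3.4 K, ΔS = +1.05 psu (deep − shallow).
Δρ/ρ₀ = −αΔT + βΔS = -4.08 × 10⁻⁴ + 7.98 × 10⁻⁴ = 3.90 × 10⁻⁴, so Δρ ≈ 0.3998 kg m⁻³.
N² = (g/ρ₀)·Δρ/Δz = g·(Δρ/ρ₀)/Δz = 9.81 × 3.90 × 10⁻⁴ / 36 = 1.0628 × 10⁻⁴ s⁻² ≈ 1.06 × 10⁻⁴ s⁻².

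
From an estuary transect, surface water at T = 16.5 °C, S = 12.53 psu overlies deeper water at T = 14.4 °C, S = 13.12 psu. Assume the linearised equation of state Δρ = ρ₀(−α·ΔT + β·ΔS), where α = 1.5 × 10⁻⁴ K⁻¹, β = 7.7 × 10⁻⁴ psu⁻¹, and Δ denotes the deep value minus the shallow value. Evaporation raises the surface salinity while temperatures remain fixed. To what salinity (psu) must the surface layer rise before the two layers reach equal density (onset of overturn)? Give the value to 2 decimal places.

Neutral buoyancy requires −α(T_deep − T_surf) + β(S_deep − S_surf′) = 0.
S_surf′ = S_deep − (α/β)·ΔT = 13.12 − (1.5 × 10⁻⁴/7.7 × 10⁻⁴)·(-2.1) = 13.5291 psu.
Increase required: 13.5291 − 12.53 = 0.9991 psu.

13.53 psu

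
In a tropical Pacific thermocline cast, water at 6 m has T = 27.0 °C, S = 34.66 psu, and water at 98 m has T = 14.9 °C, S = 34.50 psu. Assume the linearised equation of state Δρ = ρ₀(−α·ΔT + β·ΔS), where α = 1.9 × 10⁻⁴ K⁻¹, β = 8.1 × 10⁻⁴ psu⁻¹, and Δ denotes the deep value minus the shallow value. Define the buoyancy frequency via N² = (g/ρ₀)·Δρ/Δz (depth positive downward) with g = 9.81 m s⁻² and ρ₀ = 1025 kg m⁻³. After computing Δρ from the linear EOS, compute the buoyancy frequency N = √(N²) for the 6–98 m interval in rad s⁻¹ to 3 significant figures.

0.0152 rad s⁻¹

ΔT = -12.1 K, ΔS = -0.16 psu (deep − shallow).
Δρ/ρ₀ = −αΔT + βΔS = 2.299 × 10⁻³ − 1.296 × 10⁻⁴ = 2.1694 × 10⁻³, so Δρ ≈ 2.224 kg m⁻³.
N² = (g/ρ₀)·Δρ/Δz = g·(Δρ/ρ₀)/Δz = 9.81 × 2.1694 × 10⁻³ / 92 = 2.3132 × 10⁻⁴ s⁻².
N = √(2.3132 × 10⁻⁴) = 0.015209 rad s⁻¹ ≈ 0.0152 rad s⁻¹.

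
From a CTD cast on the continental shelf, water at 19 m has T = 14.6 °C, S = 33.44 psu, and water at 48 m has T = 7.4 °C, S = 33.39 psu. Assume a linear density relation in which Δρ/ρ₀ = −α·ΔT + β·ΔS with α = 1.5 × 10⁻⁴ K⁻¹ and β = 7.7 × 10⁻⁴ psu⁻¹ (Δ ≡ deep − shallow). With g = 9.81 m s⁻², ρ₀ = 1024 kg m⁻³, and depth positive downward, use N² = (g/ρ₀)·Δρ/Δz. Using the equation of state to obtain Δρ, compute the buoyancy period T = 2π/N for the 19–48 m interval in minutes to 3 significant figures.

5.58 min

ΔT = -7.2 K, ΔS = -0.05 psu (deep − shallow).
Δρ/ρ₀ = −αΔT + βΔS = 1.08 × 10⁻³ − 3.85 × 10⁻⁵ = 1.0415 × 10⁻³, so Δρ ≈ 1.066 kg m⁻³.
N² = (g/ρ₀)·Δρ/Δz = g·(Δρ/ρ₀)/Δz = 9.81 × 1.0415 × 10⁻³ / 29 = 3.5231 × 10⁻⁴ s⁻².
N = √(3.5231 × 10⁻⁴) = 0.018770 rad s⁻¹ → T = 2π/N = 334.75 s = 5.5792 min ≈ 5.58 min.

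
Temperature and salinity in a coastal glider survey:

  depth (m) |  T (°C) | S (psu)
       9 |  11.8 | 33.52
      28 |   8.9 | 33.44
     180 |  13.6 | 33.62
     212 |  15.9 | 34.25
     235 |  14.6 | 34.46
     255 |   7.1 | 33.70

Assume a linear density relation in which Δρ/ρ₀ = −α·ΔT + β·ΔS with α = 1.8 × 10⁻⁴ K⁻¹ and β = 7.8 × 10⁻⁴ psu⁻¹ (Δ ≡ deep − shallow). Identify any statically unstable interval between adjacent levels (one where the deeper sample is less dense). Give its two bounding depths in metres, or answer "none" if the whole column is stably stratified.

28–180 m

Evaluate Δρ/ρ₀ = −αΔT + βΔS across each adjacent pair:
  9–28 m: −αΔT+βΔS = −(1.8 × 10⁻⁴)(-2.9)+(7.8 × 10⁻⁴)(-0.08) = 4.6 × 10⁻⁴ → stable
  28–180 m: −αΔT+βΔS = −(1.8 × 10⁻⁴)(+4.7)+(7.8 × 10⁻⁴)(+0.18) = -7.1 × 10⁻⁴ → UNSTABLE
  180–212 m: −αΔT+βΔS = −(1.8 × 10⁻⁴)(+2.3)+(7.8 × 10⁻⁴)(+0.63) = 7.7 × 10⁻⁵ → stable
  212–235 m: −αΔT+βΔS = −(1.8 × 10⁻⁴)(-1.3)+(7.8 × 10⁻⁴)(+0.21) = 4.0 × 10⁻⁴ → stable
  235–255 m: −αΔT+βΔS = −(1.8 × 10⁻⁴)(-7.5)+(7.8 × 10⁻⁴)(-0.76) = 7.6 × 10⁻⁴ → stable
The 28–180 m interval has Δρ < 0: lighter water underlies denser water.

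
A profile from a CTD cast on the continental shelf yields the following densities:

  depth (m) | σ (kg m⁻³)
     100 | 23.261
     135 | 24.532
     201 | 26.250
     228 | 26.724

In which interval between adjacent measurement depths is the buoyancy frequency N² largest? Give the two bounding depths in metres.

100–135 m

Compute the density gradient over each adjacent pair:
  100–135 m: Δρ/Δz = 1.271/35 = 0.036 kg m⁻⁴
  135–201 m: Δρ/Δz = 1.718/66 = 0.026 kg m⁻⁴
  201–228 m: Δρ/Δz = 0.474/27 = 0.018 kg m⁻⁴
The largest gradient is in the 100–135 m interval — the pycnocline.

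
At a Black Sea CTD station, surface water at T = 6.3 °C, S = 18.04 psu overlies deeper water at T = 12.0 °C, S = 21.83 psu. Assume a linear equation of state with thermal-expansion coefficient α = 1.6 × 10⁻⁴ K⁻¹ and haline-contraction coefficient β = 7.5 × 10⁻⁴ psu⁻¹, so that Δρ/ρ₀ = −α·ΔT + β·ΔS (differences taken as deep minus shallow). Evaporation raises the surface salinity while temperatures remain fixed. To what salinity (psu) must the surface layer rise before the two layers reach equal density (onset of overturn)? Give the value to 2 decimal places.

Neutral buoyancy requires −α(T_deep − T_surf) + β(S_deep − S_surf′) = 0.
S_surf′ = S_deep − (α/β)·ΔT = 21.83 − (1.6 × 10⁻⁴/7.5 × 10⁻⁴)·(+5.7) = 20.6140 psu.
Increase required: 20.6140 − 18.04 = 2.5740 psu.

20.61 psu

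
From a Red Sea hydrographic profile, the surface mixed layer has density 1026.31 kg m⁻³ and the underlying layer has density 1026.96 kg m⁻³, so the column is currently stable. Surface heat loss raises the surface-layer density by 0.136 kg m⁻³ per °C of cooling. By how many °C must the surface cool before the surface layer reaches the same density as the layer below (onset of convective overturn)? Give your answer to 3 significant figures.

4.78 °C

Density deficit of the surface layer: 1026.96 − 1026.31 = 0.65 kg m⁻³.
Required change = 0.65 / 0.136 = 4.78 °C.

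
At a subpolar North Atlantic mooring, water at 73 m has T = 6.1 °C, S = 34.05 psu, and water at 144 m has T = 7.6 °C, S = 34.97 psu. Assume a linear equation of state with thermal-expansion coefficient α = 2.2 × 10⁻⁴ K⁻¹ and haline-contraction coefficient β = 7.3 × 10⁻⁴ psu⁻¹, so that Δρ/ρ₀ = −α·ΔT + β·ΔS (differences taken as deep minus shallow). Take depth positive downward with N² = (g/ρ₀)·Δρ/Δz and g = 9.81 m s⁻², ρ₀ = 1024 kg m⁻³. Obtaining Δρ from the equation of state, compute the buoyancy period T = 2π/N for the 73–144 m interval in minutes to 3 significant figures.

15.2 min

ΔT = +1.5 K, ΔS = +0.92 psu (deep − shallow).
Δρ/ρ₀ = −αΔT + βΔS = -3.30 × 10⁻⁴ + 6.716 × 10⁻⁴ = 3.416 × 10⁻⁴, so Δρ ≈ 0.3498 kg m⁻³.
N² = (g/ρ₀)·Δρ/Δz = g·(Δρ/ρ₀)/Δz = 9.81 × 3.416 × 10⁻⁴ / 71 = 4.7199 × 10⁻⁵ s⁻².
N = √(4.7199 × 10⁻⁵) = 6.8702 × 10⁻³ rad s⁻¹ → T = 2π/N = 914.56 s = 15.243 min ≈ 15.2 min.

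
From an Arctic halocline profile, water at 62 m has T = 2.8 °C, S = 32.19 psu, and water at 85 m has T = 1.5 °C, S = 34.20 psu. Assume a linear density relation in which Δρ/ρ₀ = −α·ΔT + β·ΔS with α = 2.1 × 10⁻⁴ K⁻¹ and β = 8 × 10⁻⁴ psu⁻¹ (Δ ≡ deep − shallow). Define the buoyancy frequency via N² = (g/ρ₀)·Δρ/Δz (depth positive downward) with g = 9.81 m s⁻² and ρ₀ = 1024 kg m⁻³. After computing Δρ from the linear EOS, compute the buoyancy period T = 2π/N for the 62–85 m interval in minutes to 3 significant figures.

3.70 min

ΔT = -1.3 K, ΔS = +2.01 psu (deep − shallow).
Δρ/ρ₀ = −αΔT + βΔS = 2.73 × 10⁻⁴ + 1.608 × 10⁻³ = 1.881 × 10⁻³, so Δρ ≈ 1.926 kg m⁻³.
N² = (g/ρ₀)·Δρ/Δz = g·(Δρ/ρ₀)/Δz = 9.81 × 1.881 × 10⁻³ / 23 = 8.0229 × 10⁻⁴ s⁻².
N = √(8.0229 × 10⁻⁴) = 0.028325 rad s⁻¹ → T = 2π/N = 221.82 s = 3.6970 min ≈ 3.70 min.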